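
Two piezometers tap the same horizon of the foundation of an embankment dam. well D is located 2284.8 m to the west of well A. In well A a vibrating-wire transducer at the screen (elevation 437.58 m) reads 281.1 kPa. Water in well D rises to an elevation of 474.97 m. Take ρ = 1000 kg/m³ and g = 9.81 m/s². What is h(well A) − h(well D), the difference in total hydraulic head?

Δh ≈ -8.74 m

Pressure head at well A: ψ = P/(ρg) = 281.1×1000 / (1000 × 9.81) = 28.65 m.
Total head at well A: h = z + ψ = 437.58 + 28.65 = 466.23 m.
Total head at well D: h = 474.97 m (water level in the piezometer is the total head).
Head difference: h(well A) − h(well D) = 466.23 − 474.97 = -8.74 m.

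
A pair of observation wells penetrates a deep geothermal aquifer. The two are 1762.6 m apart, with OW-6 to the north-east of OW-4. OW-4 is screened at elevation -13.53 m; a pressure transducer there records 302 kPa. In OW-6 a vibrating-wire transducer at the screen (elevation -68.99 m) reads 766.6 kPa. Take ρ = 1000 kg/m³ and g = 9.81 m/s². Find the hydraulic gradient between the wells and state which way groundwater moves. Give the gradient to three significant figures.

Pressure head at OW-4: ψ = P/(ρg) = 302×1000 / (1000 × 9.81) = 30.78 m.
Total head at OW-4: h = z + ψ = -13.53 + 30.78 = 17.25 m.
Pressure head at OW-6: ψ = P/(ρg) = 766.6×1000 / (1000 × 9.81) = 78.14 m.
Total head at OW-6: h = z + ψ = -68.99 + 78.14 = 9.15 m.
Head difference: h(OW-4) − h(OW-6) = 17.25 − 9.15 = 8.10 m.
Hydraulic gradient: i = |Δh| / L = 8.10 / 1762.6 = 0.00460.
Flow is from higher to lower head: from OW-4 toward OW-6, i.e. toward the north-east.

i ≈ 0.00460; groundwater flows toward the north-east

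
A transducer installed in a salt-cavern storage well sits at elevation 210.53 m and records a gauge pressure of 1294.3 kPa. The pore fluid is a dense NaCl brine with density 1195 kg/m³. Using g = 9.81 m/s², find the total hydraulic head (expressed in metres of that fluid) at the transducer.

ψ = P/(ρg) = 1294.3×1000 / (1195 × 9.81) = 110.41 m.
h = z + ψ = 210.53 + 110.41 = 320.94 m.

h ≈ 320.94 m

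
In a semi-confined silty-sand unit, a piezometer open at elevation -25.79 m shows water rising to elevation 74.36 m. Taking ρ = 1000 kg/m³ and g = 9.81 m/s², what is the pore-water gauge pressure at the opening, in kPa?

Pressure head ψ = h − z = 74.36 − (-25.79) = 100.15 m.
P = ρgψ = 1000 × 9.81 × 100.15 = 982472 Pa ≈ 982 kPa.

P ≈ 982 kPa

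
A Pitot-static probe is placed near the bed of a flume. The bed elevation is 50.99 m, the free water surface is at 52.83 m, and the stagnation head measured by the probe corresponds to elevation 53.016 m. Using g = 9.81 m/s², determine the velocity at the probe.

Near the bed, under hydrostatic conditions, the piezometric head (z + ψ) equals the free-surface elevation, 52.83 m.
Velocity head = total − piezometric = 53.016 − 52.83 = 0.186 m.
v = √(2g·h_v) = √(2 × 9.81 × 0.186) = 1.91 m/s.

v ≈ 1.91 m/s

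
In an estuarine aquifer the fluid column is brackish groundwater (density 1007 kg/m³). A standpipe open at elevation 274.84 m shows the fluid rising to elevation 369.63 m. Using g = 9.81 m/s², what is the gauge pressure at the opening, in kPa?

P ≈ 936 kPa

Pressure head ψ = h − z = 369.63 − 274.84 = 94.79 m.
P = ρgψ = 1007 × 9.81 × 94.79 = 936399 Pa ≈ 936 kPa.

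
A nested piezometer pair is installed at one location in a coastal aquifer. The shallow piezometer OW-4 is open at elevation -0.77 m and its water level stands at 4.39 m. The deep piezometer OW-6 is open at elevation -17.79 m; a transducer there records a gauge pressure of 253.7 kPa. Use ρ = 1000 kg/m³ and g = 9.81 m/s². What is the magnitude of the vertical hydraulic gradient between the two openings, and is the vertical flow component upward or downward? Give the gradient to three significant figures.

|i_v| ≈ 0.216; vertical flow is upward

Total head at OW-4: h = 4.39 m (water level in the standpipe).
Pressure head at OW-6: ψ = P/(ρg) = 253.7×1000 / (1000 × 9.81) = 25.86 m.
Total head at OW-6: h = z + ψ = -17.79 + 25.86 = 8.07 m.
Δh = h(OW-4) − h(OW-6) = 4.39 − 8.07 = -3.68 m.
Vertical separation Δz = -0.77 − (-17.79) = 17.02 m.
|i_v| = |Δh| / Δz = 3.68 / 17.02 = 0.216.
Head is higher in the deep piezometer, so vertical flow is upward (discharge condition).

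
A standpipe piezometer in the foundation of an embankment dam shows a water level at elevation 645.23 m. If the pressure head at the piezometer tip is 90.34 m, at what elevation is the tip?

z = h − ψ = 645.23 − 90.34 = 554.89 m.

z ≈ 554.89 m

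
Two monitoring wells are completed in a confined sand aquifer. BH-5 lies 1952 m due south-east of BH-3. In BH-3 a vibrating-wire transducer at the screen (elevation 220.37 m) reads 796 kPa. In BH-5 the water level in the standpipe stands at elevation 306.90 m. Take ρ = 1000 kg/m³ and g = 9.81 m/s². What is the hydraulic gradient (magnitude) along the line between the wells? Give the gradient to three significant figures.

Pressure head at BH-3: ψ = P/(ρg) = 796×1000 / (1000 × 9.81) = 81.14 m.
Total head at BH-3: h = z + ψ = 220.37 + 81.14 = 301.51 m.
Total head at BH-5: h = 306.90 m (water level in the piezometer is the total head).
Head difference: h(BH-3) − h(BH-5) = 301.51 − 306.90 = -5.39 m.
Hydraulic gradient: i = |Δh| / L = 5.39 / 1952 = 0.00276.

i ≈ 0.00276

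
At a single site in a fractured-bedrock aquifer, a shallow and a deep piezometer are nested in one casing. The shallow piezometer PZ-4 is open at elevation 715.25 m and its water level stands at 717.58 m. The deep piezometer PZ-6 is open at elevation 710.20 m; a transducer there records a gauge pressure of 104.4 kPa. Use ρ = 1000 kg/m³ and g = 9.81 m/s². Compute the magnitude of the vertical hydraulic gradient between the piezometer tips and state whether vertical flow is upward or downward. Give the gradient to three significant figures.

Total head at PZ-4: h = 717.58 m (water level in the standpipe).
Pressure head at PZ-6: ψ = P/(ρg) = 104.4×1000 / (1000 × 9.81) = 10.64 m.
Total head at PZ-6: h = z + ψ = 710.20 + 10.64 = 720.84 m.
Δh = h(PZ-4) − h(PZ-6) = 717.58 − 720.84 = -3.26 m.
Vertical separation Δz = 715.25 − 710.20 = 5.05 m.
|i_v| = |Δh| / Δz = 3.26 / 5.05 = 0.646.
Head is higher in the deep piezometer, so vertical flow is upward (discharge condition).

|i_v| ≈ 0.646; vertical flow is upward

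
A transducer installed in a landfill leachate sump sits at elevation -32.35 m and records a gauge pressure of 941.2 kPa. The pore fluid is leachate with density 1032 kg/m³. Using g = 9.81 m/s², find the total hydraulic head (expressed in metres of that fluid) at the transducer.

h ≈ 60.62 m

ψ = P/(ρg) = 941.2×1000 / (1032 × 9.81) = 92.97 m.
h = z + ψ = -32.35 + 92.97 = 60.62 m.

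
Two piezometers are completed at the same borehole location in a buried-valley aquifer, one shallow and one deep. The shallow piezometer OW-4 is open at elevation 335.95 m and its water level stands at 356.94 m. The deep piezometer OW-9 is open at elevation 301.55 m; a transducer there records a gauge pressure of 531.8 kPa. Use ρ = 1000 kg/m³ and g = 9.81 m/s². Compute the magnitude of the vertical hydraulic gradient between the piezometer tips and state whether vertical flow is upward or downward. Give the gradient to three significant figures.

|i_v| ≈ 0.0343; vertical flow is downward

Total head at OW-4: h = 356.94 m (water level in the standpipe).
Pressure head at OW-9: ψ = P/(ρg) = 531.8×1000 / (1000 × 9.81) = 54.21 m.
Total head at OW-9: h = z + ψ = 301.55 + 54.21 = 355.76 m.
Δh = h(OW-4) − h(OW-9) = 356.94 − 355.76 = 1.18 m.
Vertical separation Δz = 335.95 − 301.55 = 34.40 m.
|i_v| = |Δh| / Δz = 1.18 / 34.40 = 0.0343.
Head is higher in the shallow piezometer, so vertical flow is downward (recharge condition).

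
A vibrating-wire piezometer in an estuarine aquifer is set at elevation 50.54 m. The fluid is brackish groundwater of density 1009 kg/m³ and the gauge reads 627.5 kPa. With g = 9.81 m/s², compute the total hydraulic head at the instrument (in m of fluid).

h ≈ 113.93 m

ψ = P/(ρg) = 627.5×1000 / (1009 × 9.81) = 63.39 m.
h = z + ψ = 50.54 + 63.39 = 113.93 m.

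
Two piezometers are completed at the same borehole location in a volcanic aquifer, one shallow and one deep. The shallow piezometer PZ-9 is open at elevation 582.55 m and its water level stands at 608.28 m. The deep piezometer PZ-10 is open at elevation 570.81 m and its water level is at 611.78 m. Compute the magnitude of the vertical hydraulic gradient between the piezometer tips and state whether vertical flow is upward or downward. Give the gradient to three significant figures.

Total head at PZ-9: h = 608.28 m (water level in the standpipe).
Total head at PZ-10: h = 611.78 m.
Δh = h(PZ-9) − h(PZ-10) = 608.28 − 611.78 = -3.50 m.
Vertical separation Δz = 582.55 − 570.81 = 11.74 m.
|i_v| = |Δh| / Δz = 3.50 / 11.74 = 0.298.
Head is higher in the deep piezometer, so vertical flow is upward (discharge condition).

|i_v| ≈ 0.298; vertical flow is upward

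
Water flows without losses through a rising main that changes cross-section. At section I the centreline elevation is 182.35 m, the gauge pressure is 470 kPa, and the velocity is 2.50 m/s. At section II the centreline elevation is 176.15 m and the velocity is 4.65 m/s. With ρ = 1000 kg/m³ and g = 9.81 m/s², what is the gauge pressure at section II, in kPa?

P₂ ≈ 523 kPa

Pressure head at I: ψ₁ = P₁/(ρg) = 470×1000 / (1000 × 9.81) = 47.91 m.
Velocity heads: v₁²/2g = 2.50²/19.62 = 0.319 m; v₂²/2g = 4.65²/19.62 = 1.102 m.
Total head H = z₁ + ψ₁ + v₁²/2g = 182.35 + 47.91 + 0.319 = 230.58 m.
ψ₂ = H − z₂ − v₂²/2g = 230.58 − 176.15 − 1.102 = 53.33 m.
P₂ = ρgψ₂ = 1000 × 9.81 × 53.33 ≈ 523 kPa.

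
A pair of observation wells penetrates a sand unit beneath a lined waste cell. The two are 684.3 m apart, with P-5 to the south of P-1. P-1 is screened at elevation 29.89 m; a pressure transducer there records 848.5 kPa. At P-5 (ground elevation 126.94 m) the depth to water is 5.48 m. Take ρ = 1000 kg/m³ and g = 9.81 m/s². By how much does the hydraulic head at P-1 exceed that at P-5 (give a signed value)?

Pressure head at P-1: ψ = P/(ρg) = 848.5×1000 / (1000 × 9.81) = 86.49 m.
Total head at P-1: h = z + ψ = 29.89 + 86.49 = 116.38 m.
Total head at P-5: h = 126.94 − 5.48 = 121.46 m.
Head difference: h(P-1) − h(P-5) = 116.38 − 121.46 = -5.08 m.

Δh ≈ -5.08 m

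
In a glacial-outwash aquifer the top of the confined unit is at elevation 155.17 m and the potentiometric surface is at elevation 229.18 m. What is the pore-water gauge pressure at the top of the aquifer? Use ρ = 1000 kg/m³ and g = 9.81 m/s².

Pressure head at the aquifer top: ψ = h − z = 229.18 − 155.17 = 74.01 m.
P = ρgψ = 1000 × 9.81 × 74.01 = 726038 Pa ≈ 726 kPa.

P ≈ 726 kPa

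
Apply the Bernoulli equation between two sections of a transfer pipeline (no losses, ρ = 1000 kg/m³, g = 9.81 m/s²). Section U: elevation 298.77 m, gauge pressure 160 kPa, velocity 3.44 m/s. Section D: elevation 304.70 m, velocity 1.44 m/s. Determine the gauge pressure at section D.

P₂ ≈ 107 kPa

Pressure head at U: ψ₁ = P₁/(ρg) = 160×1000 / (1000 × 9.81) = 16.31 m.
Velocity heads: v₁²/2g = 3.44²/19.62 = 0.603 m; v₂²/2g = 1.44²/19.62 = 0.106 m.
Total head H = z₁ + ψ₁ + v₁²/2g = 298.77 + 16.31 + 0.603 = 315.68 m.
ψ₂ = H − z₂ − v₂²/2g = 315.68 − 304.70 − 0.106 = 10.87 m.
P₂ = ρgψ₂ = 1000 × 9.81 × 10.87 ≈ 107 kPa.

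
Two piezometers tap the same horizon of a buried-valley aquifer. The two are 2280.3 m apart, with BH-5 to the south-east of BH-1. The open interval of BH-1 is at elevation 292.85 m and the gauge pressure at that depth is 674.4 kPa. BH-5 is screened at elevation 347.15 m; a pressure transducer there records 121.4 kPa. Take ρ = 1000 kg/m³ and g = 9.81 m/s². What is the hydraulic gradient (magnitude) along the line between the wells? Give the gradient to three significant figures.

Pressure head at BH-1: ψ = P/(ρg) = 674.4×1000 / (1000 × 9.81) = 68.75 m.
Total head at BH-1: h = z + ψ = 292.85 + 68.75 = 361.60 m.
Pressure head at BH-5: ψ = P/(ρg) = 121.4×1000 / (1000 × 9.81) = 12.38 m.
Total head at BH-5: h = z + ψ = 347.15 + 12.38 = 359.53 m.
Head difference: h(BH-1) − h(BH-5) = 361.60 − 359.53 = 2.07 m.
Hydraulic gradient: i = |Δh| / L = 2.07 / 2280.3 = 0.000908.

i ≈ 0.000908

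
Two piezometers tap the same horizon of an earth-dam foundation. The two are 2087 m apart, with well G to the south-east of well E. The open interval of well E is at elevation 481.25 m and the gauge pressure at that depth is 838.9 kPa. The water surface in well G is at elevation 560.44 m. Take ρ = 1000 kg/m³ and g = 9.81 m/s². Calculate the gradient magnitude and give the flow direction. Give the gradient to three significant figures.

i ≈ 0.00303; groundwater flows toward the south-east

Pressure head at well E: ψ = P/(ρg) = 838.9×1000 / (1000 × 9.81) = 85.51 m.
Total head at well E: h = z + ψ = 481.25 + 85.51 = 566.76 m.
Total head at well G: h = 560.44 m (water level in the piezometer is the total head).
Head difference: h(well E) − h(well G) = 566.76 − 560.44 = 6.32 m.
Hydraulic gradient: i = |Δh| / L = 6.32 / 2087 = 0.00303.
Flow is from higher to lower head: from well E toward well G, i.e. toward the south-east.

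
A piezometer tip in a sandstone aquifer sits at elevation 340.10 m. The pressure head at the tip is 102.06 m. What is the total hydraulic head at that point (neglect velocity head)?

h ≈ 442.16 m

h = z + ψ = 340.10 + 102.06 = 442.16 m.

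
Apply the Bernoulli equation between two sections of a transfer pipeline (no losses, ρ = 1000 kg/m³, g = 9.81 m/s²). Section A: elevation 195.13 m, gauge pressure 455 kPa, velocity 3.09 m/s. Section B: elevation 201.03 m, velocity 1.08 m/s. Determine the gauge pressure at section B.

P₂ ≈ 401 kPa

Pressure head at A: ψ₁ = P₁/(ρg) = 455×1000 / (1000 × 9.81) = 46.38 m.
Velocity heads: v₁²/2g = 3.09²/19.62 = 0.487 m; v₂²/2g = 1.08²/19.62 = 0.059 m.
Total head H = z₁ + ψ₁ + v₁²/2g = 195.13 + 46.38 + 0.487 = 242.00 m.
ψ₂ = H − z₂ − v₂²/2g = 242.00 − 201.03 − 0.059 = 40.91 m.
P₂ = ρgψ₂ = 1000 × 9.81 × 40.91 ≈ 401 kPa.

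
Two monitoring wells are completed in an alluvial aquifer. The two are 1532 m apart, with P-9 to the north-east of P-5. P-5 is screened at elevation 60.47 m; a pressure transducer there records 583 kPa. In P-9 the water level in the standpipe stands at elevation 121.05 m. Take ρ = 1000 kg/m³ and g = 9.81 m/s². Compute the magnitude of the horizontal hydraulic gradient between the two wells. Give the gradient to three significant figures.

Pressure head at P-5: ψ = P/(ρg) = 583×1000 / (1000 × 9.81) = 59.43 m.
Total head at P-5: h = z + ψ = 60.47 + 59.43 = 119.90 m.
Total head at P-9: h = 121.05 m (water level in the piezometer is the total head).
Head difference: h(P-5) − h(P-9) = 119.90 − 121.05 = -1.15 m.
Hydraulic gradient: i = |Δh| / L = 1.15 / 1532 = 0.000751.

i ≈ 0.000751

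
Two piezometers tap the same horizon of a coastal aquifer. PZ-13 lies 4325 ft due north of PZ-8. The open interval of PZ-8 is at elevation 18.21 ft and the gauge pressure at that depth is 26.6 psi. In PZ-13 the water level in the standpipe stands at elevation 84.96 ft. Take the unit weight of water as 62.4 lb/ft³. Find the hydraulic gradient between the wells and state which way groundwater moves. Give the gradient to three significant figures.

Pressure head at PZ-8: ψ = 144·P/γ = 144 × 26.6 / 62.4 = 61.38 ft.
Total head at PZ-8: h = z + ψ = 18.21 + 61.38 = 79.59 ft.
Total head at PZ-13: h = 84.96 ft (water level in the piezometer is the total head).
Head difference: h(PZ-8) − h(PZ-13) = 79.59 − 84.96 = -5.37 ft.
Hydraulic gradient: i = |Δh| / L = 5.37 / 4325 = 0.00124.
Flow is from higher to lower head: from PZ-13 toward PZ-8, i.e. toward the south.

i ≈ 0.00124; groundwater flows toward the south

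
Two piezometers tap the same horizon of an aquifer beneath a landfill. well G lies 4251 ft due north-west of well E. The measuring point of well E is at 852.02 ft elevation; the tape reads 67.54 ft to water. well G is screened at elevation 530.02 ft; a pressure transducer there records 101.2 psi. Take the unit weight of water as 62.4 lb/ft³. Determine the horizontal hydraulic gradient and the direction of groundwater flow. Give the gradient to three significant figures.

Total head at well E: h = 852.02 − 67.54 = 784.48 ft.
Pressure head at well G: ψ = 144·P/γ = 144 × 101.2 / 62.4 = 233.54 ft.
Total head at well G: h = z + ψ = 530.02 + 233.54 = 763.56 ft.
Head difference: h(well E) − h(well G) = 784.48 − 763.56 = 20.92 ft.
Hydraulic gradient: i = |Δh| / L = 20.92 / 4251 = 0.00492.
Flow is from higher to lower head: from well E toward well G, i.e. toward the north-west.

i ≈ 0.00492; groundwater flows toward the north-west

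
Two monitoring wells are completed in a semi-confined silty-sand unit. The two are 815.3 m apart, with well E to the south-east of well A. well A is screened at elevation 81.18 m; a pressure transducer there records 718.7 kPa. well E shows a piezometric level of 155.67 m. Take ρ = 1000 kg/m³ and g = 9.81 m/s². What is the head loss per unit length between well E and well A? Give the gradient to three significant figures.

i ≈ 0.00151 m/m

Pressure head at well A: ψ = P/(ρg) = 718.7×1000 / (1000 × 9.81) = 73.26 m.
Total head at well A: h = z + ψ = 81.18 + 73.26 = 154.44 m.
Total head at well E: h = 155.67 m (water level in the piezometer is the total head).
Head difference: h(well A) − h(well E) = 154.44 − 155.67 = -1.23 m.
Hydraulic gradient: i = |Δh| / L = 1.23 / 815.3 = 0.00151.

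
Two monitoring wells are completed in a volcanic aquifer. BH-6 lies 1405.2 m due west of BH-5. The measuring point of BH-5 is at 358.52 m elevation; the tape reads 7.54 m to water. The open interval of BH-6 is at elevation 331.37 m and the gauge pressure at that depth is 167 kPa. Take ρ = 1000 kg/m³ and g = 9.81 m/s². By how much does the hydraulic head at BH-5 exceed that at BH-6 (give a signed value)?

Δh ≈ 2.59 m

Total head at BH-5: h = 358.52 − 7.54 = 350.98 m.
Pressure head at BH-6: ψ = P/(ρg) = 167×1000 / (1000 × 9.81) = 17.02 m.
Total head at BH-6: h = z + ψ = 331.37 + 17.02 = 348.39 m.
Head difference: h(BH-5) − h(BH-6) = 350.98 − 348.39 = 2.59 m.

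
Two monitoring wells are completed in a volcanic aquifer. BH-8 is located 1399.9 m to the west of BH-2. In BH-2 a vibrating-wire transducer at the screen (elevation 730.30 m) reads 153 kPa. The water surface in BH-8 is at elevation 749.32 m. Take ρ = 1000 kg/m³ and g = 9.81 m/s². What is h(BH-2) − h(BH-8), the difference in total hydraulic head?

Pressure head at BH-2: ψ = P/(ρg) = 153×1000 / (1000 × 9.81) = 15.60 m.
Total head at BH-2: h = z + ψ = 730.30 + 15.60 = 745.90 m.
Total head at BH-8: h = 749.32 m (water level in the piezometer is the total head).
Head difference: h(BH-2) − h(BH-8) = 745.90 − 749.32 = -3.42 m.

Δh ≈ -3.42 m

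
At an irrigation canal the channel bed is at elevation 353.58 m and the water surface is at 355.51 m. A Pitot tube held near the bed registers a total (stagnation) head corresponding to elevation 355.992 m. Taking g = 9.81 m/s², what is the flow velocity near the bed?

Near the bed, under hydrostatic conditions, the piezometric head (z + ψ) equals the free-surface elevation, 355.51 m.
Velocity head = total − piezometric = 355.992 − 355.51 = 0.482 m.
v = √(2g·h_v) = √(2 × 9.81 × 0.482) = 3.08 m/s.

v ≈ 3.08 m/s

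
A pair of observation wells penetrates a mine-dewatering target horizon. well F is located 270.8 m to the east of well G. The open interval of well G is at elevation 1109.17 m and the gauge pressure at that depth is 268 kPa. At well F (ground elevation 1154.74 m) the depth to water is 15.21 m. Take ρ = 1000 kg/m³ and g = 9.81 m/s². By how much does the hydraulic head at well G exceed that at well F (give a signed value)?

Pressure head at well G: ψ = P/(ρg) = 268×1000 / (1000 × 9.81) = 27.32 m.
Total head at well G: h = z + ψ = 1109.17 + 27.32 = 1136.49 m.
Total head at well F: h = 1154.74 − 15.21 = 1139.53 m.
Head difference: h(well G) − h(well F) = 1136.49 − 1139.53 = -3.04 m.

Δh ≈ -3.04 m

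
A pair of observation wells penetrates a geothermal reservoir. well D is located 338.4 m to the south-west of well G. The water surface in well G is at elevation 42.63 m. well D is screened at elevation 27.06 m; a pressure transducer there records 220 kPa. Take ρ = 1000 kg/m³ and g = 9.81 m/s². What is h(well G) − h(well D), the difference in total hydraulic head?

Δh ≈ -6.86 m

Total head at well G: h = 42.63 m (water level in the piezometer is the total head).
Pressure head at well D: ψ = P/(ρg) = 220×1000 / (1000 × 9.81) = 22.43 m.
Total head at well D: h = z + ψ = 27.06 + 22.43 = 49.49 m.
Head difference: h(well G) − h(well D) = 42.63 − 49.49 = -6.86 m.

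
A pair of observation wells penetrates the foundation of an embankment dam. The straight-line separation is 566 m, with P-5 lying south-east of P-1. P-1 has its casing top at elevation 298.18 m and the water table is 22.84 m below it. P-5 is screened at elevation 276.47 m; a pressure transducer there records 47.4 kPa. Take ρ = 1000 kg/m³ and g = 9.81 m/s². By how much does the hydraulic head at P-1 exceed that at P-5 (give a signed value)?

Δh ≈ -5.96 m

Total head at P-1: h = 298.18 − 22.84 = 275.34 m.
Pressure head at P-5: ψ = P/(ρg) = 47.4×1000 / (1000 × 9.81) = 4.83 m.
Total head at P-5: h = z + ψ = 276.47 + 4.83 = 281.30 m.
Head difference: h(P-1) − h(P-5) = 275.34 − 281.30 = -5.96 m.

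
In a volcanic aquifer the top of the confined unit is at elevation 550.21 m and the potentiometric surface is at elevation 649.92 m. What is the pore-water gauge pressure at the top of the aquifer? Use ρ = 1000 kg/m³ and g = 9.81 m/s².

Pressure head at the aquifer top: ψ = h − z = 649.92 − 550.21 = 99.71 m.
P = ρgψ = 1000 × 9.81 × 99.71 = 978155 Pa ≈ 978 kPa.

P ≈ 978 kPa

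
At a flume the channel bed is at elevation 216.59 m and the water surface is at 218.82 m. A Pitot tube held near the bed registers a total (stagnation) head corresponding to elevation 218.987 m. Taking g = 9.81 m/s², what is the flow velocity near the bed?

v ≈ 1.81 m/s

Near the bed, under hydrostatic conditions, the piezometric head (z + ψ) equals the free-surface elevation, 218.82 m.
Velocity head = total − piezometric = 218.987 − 218.82 = 0.167 m.
v = √(2g·h_v) = √(2 × 9.81 × 0.167) = 1.81 m/s.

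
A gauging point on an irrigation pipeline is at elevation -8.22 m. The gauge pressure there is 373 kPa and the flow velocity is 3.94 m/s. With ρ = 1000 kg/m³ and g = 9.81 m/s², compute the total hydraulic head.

h ≈ 30.59 m

Pressure head ψ = P/(ρg) = 373×1000 / (1000 × 9.81) = 38.02 m.
Velocity head = v²/(2g) = 3.94² / (2 × 9.81) = 0.791 m.
h = z + ψ + v²/(2g) = -8.22 + 38.02 + 0.791 = 30.59 m.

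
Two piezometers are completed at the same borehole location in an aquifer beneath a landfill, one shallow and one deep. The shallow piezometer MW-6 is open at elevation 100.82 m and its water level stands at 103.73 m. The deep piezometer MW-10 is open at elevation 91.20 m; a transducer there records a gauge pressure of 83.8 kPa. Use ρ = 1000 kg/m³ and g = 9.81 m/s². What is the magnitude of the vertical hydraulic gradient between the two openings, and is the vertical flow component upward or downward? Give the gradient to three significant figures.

Total head at MW-6: h = 103.73 m (water level in the standpipe).
Pressure head at MW-10: ψ = P/(ρg) = 83.8×1000 / (1000 × 9.81) = 8.54 m.
Total head at MW-10: h = z + ψ = 91.20 + 8.54 = 99.74 m.
Δh = h(MW-6) − h(MW-10) = 103.73 − 99.74 = 3.99 m.
Vertical separation Δz = 100.82 − 91.20 = 9.62 m.
|i_v| = |Δh| / Δz = 3.99 / 9.62 = 0.415.
Head is higher in the shallow piezometer, so vertical flow is downward (recharge condition).

|i_v| ≈ 0.415; vertical flow is downward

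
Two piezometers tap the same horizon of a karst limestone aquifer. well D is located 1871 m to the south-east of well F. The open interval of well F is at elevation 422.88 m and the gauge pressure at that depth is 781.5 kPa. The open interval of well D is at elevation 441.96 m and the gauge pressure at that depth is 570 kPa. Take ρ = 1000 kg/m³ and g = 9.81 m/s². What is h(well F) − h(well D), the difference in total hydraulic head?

Pressure head at well F: ψ = P/(ρg) = 781.5×1000 / (1000 × 9.81) = 79.66 m.
Total head at well F: h = z + ψ = 422.88 + 79.66 = 502.54 m.
Pressure head at well D: ψ = P/(ρg) = 570×1000 / (1000 × 9.81) = 58.10 m.
Total head at well D: h = z + ψ = 441.96 + 58.10 = 500.06 m.
Head difference: h(well F) − h(well D) = 502.54 − 500.06 = 2.48 m.

Δh ≈ 2.48 m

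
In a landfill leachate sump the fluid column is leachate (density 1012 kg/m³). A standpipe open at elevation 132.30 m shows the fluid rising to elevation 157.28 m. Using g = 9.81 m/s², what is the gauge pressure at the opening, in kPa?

Pressure head ψ = h − z = 157.28 − 132.30 = 24.98 m.
P = ρgψ = 1012 × 9.81 × 24.98 = 247994 Pa ≈ 248 kPa.

P ≈ 248 kPa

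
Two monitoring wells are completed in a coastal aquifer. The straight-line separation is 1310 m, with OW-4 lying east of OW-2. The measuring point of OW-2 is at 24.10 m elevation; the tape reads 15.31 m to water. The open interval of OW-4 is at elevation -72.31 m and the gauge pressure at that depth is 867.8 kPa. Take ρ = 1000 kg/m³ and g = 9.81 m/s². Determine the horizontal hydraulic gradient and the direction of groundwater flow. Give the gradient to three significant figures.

i ≈ 0.00562; groundwater flows toward the west

Total head at OW-2: h = 24.10 − 15.31 = 8.79 m.
Pressure head at OW-4: ψ = P/(ρg) = 867.8×1000 / (1000 × 9.81) = 88.46 m.
Total head at OW-4: h = z + ψ = -72.31 + 88.46 = 16.15 m.
Head difference: h(OW-2) − h(OW-4) = 8.79 − 16.15 = -7.36 m.
Hydraulic gradient: i = |Δh| / L = 7.36 / 1310 = 0.00562.
Flow is from higher to lower head: from OW-4 toward OW-2, i.e. toward the west.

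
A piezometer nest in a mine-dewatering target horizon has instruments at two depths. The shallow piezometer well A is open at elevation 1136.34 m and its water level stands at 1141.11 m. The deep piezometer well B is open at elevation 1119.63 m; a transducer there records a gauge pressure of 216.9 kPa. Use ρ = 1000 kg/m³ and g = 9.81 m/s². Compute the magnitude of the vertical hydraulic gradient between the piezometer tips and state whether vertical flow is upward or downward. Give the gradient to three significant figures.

Total head at well A: h = 1141.11 m (water level in the standpipe).
Pressure head at well B: ψ = P/(ρg) = 216.9×1000 / (1000 × 9.81) = 22.11 m.
Total head at well B: h = z + ψ = 1119.63 + 22.11 = 1141.74 m.
Δh = h(well A) − h(well B) = 1141.11 − 1141.74 = -0.63 m.
Vertical separation Δz = 1136.34 − 1119.63 = 16.71 m.
|i_v| = |Δh| / Δz = 0.63 / 16.71 = 0.0377.
Head is higher in the deep piezometer, so vertical flow is upward (discharge condition).

|i_v| ≈ 0.0377; vertical flow is upward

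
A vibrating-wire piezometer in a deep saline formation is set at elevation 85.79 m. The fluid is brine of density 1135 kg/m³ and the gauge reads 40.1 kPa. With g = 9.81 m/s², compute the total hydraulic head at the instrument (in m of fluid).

ψ = P/(ρg) = 40.1×1000 / (1135 × 9.81) = 3.60 m.
h = z + ψ = 85.79 + 3.60 = 89.39 m.

h ≈ 89.39 m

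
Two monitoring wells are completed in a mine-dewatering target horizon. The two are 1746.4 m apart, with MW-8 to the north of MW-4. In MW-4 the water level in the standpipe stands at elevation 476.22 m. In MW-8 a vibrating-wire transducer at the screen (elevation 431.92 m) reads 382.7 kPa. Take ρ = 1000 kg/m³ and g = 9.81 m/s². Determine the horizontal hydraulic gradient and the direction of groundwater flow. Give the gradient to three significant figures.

Total head at MW-4: h = 476.22 m (water level in the piezometer is the total head).
Pressure head at MW-8: ψ = P/(ρg) = 382.7×1000 / (1000 × 9.81) = 39.01 m.
Total head at MW-8: h = z + ψ = 431.92 + 39.01 = 470.93 m.
Head difference: h(MW-4) − h(MW-8) = 476.22 − 470.93 = 5.29 m.
Hydraulic gradient: i = |Δh| / L = 5.29 / 1746.4 = 0.00303.
Flow is from higher to lower head: from MW-4 toward MW-8, i.e. toward the north.

i ≈ 0.00303; groundwater flows toward the north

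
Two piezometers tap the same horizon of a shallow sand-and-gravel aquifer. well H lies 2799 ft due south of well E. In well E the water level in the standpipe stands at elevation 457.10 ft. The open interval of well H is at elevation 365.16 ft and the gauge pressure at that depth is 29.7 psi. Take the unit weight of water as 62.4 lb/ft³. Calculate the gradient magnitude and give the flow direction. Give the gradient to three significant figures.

Total head at well E: h = 457.10 ft (water level in the piezometer is the total head).
Pressure head at well H: ψ = 144·P/γ = 144 × 29.7 / 62.4 = 68.54 ft.
Total head at well H: h = z + ψ = 365.16 + 68.54 = 433.70 ft.
Head difference: h(well E) − h(well H) = 457.10 − 433.70 = 23.40 ft.
Hydraulic gradient: i = |Δh| / L = 23.40 / 2799 = 0.00836.
Flow is from higher to lower head: from well E toward well H, i.e. toward the south.

i ≈ 0.00836; groundwater flows toward the south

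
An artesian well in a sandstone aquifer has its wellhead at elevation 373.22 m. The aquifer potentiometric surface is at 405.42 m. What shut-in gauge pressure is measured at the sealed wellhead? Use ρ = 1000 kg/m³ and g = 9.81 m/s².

P ≈ 316 kPa

Head above the cap: Δh = 405.42 − 373.22 = 32.20 m.
P = ρgΔh = 1000 × 9.81 × 32.20 = 315882 Pa ≈ 316 kPa.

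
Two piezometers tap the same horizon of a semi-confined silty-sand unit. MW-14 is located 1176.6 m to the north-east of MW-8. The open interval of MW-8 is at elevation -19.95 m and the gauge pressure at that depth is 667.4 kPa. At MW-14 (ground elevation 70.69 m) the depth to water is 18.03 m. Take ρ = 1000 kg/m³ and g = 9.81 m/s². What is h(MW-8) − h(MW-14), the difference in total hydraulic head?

Pressure head at MW-8: ψ = P/(ρg) = 667.4×1000 / (1000 × 9.81) = 68.03 m.
Total head at MW-8: h = z + ψ = -19.95 + 68.03 = 48.08 m.
Total head at MW-14: h = 70.69 − 18.03 = 52.66 m.
Head difference: h(MW-8) − h(MW-14) = 48.08 − 52.66 = -4.58 m.

Δh ≈ -4.58 m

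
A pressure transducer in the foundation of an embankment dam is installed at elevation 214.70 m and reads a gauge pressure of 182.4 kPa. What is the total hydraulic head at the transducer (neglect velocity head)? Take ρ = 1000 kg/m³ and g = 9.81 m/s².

h ≈ 233.29 m

ψ = P/(ρg) = 182.4×1000 / (1000 × 9.81) = 18.59 m.
h = z + ψ = 214.70 + 18.59 = 233.29 m.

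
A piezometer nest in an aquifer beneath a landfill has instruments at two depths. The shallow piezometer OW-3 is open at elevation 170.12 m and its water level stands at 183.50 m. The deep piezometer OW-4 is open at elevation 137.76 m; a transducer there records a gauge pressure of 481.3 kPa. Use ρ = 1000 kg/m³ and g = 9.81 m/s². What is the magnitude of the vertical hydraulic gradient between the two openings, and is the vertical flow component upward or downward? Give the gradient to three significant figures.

Total head at OW-3: h = 183.50 m (water level in the standpipe).
Pressure head at OW-4: ψ = P/(ρg) = 481.3×1000 / (1000 × 9.81) = 49.06 m.
Total head at OW-4: h = z + ψ = 137.76 + 49.06 = 186.82 m.
Δh = h(OW-3) − h(OW-4) = 183.50 − 186.82 = -3.32 m.
Vertical separation Δz = 170.12 − 137.76 = 32.36 m.
|i_v| = |Δh| / Δz = 3.32 / 32.36 = 0.103.
Head is higher in the deep piezometer, so vertical flow is upward (discharge condition).

|i_v| ≈ 0.103; vertical flow is upward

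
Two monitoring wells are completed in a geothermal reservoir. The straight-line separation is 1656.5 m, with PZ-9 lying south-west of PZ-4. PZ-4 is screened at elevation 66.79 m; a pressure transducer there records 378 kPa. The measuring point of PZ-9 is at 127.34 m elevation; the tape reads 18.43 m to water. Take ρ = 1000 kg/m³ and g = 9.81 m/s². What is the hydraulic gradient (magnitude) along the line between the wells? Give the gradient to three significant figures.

Pressure head at PZ-4: ψ = P/(ρg) = 378×1000 / (1000 × 9.81) = 38.53 m.
Total head at PZ-4: h = z + ψ = 66.79 + 38.53 = 105.32 m.
Total head at PZ-9: h = 127.34 − 18.43 = 108.91 m.
Head difference: h(PZ-4) − h(PZ-9) = 105.32 − 108.91 = -3.59 m.
Hydraulic gradient: i = |Δh| / L = 3.59 / 1656.5 = 0.00217.

i ≈ 0.00217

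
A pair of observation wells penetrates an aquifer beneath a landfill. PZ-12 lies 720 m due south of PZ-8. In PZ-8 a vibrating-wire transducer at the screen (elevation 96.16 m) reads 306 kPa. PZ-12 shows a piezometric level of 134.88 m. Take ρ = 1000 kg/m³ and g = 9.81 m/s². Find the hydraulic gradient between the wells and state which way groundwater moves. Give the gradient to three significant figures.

Pressure head at PZ-8: ψ = P/(ρg) = 306×1000 / (1000 × 9.81) = 31.19 m.
Total head at PZ-8: h = z + ψ = 96.16 + 31.19 = 127.35 m.
Total head at PZ-12: h = 134.88 m (water level in the piezometer is the total head).
Head difference: h(PZ-8) − h(PZ-12) = 127.35 − 134.88 = -7.53 m.
Hydraulic gradient: i = |Δh| / L = 7.53 / 720 = 0.0105.
Flow is from higher to lower head: from PZ-12 toward PZ-8, i.e. toward the north.

i ≈ 0.0105; groundwater flows toward the north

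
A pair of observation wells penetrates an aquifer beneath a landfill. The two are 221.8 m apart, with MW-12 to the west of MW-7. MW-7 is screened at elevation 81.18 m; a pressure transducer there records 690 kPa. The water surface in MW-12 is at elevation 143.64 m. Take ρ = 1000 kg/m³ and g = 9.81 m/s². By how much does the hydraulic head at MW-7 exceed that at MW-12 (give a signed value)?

Pressure head at MW-7: ψ = P/(ρg) = 690×1000 / (1000 × 9.81) = 70.34 m.
Total head at MW-7: h = z + ψ = 81.18 + 70.34 = 151.52 m.
Total head at MW-12: h = 143.64 m (water level in the piezometer is the total head).
Head difference: h(MW-7) − h(MW-12) = 151.52 − 143.64 = 7.88 m.

Δh ≈ 7.88 m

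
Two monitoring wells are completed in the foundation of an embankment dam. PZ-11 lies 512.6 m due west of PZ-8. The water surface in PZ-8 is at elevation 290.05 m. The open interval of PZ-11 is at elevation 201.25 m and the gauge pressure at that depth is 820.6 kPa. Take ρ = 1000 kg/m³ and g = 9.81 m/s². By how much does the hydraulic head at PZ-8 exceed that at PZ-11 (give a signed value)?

Δh ≈ 5.15 m

Total head at PZ-8: h = 290.05 m (water level in the piezometer is the total head).
Pressure head at PZ-11: ψ = P/(ρg) = 820.6×1000 / (1000 × 9.81) = 83.65 m.
Total head at PZ-11: h = z + ψ = 201.25 + 83.65 = 284.90 m.
Head difference: h(PZ-8) − h(PZ-11) = 290.05 − 284.90 = 5.15 m.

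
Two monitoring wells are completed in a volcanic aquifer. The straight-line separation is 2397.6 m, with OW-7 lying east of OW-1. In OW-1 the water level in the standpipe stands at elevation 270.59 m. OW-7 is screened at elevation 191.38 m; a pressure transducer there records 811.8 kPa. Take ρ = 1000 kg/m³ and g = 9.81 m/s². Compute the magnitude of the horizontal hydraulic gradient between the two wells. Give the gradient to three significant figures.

i ≈ 0.00148

Total head at OW-1: h = 270.59 m (water level in the piezometer is the total head).
Pressure head at OW-7: ψ = P/(ρg) = 811.8×1000 / (1000 × 9.81) = 82.75 m.
Total head at OW-7: h = z + ψ = 191.38 + 82.75 = 274.13 m.
Head difference: h(OW-1) − h(OW-7) = 270.59 − 274.13 = -3.54 m.
Hydraulic gradient: i = |Δh| / L = 3.54 / 2397.6 = 0.00148.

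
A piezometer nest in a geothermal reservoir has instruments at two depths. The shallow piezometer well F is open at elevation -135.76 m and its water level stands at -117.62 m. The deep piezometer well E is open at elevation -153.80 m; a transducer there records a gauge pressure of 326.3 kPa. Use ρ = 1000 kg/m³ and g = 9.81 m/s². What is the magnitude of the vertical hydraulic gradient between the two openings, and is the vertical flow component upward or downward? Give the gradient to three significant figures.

|i_v| ≈ 0.162; vertical flow is downward

Total head at well F: h = -117.62 m (water level in the standpipe).
Pressure head at well E: ψ = P/(ρg) = 326.3×1000 / (1000 × 9.81) = 33.26 m.
Total head at well E: h = z + ψ = -153.80 + 33.26 = -120.54 m.
Δh = h(well F) − h(well E) = -117.62 − (-120.54) = 2.92 m.
Vertical separation Δz = -135.76 − (-153.80) = 18.04 m.
|i_v| = |Δh| / Δz = 2.92 / 18.04 = 0.162.
Head is higher in the shallow piezometer, so vertical flow is downward (recharge condition).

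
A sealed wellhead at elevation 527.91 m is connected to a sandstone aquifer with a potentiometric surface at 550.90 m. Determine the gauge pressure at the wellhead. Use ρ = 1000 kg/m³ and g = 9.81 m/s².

P ≈ 226 kPa

Head above the cap: Δh = 550.90 − 527.91 = 22.99 m.
P = ρgΔh = 1000 × 9.81 × 22.99 = 225532 Pa ≈ 226 kPa.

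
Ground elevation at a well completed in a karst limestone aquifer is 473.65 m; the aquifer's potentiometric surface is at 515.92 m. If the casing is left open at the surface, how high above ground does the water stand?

≈ 42.27 m above ground

Water rises to the potentiometric surface, so the rise above ground = 515.92 − 473.65 = 42.27 m.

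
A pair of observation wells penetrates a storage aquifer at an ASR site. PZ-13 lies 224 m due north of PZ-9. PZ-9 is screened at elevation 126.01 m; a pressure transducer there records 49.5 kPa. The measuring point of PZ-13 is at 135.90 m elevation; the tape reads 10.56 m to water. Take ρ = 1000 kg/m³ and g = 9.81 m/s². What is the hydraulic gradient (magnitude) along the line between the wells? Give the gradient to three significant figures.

i ≈ 0.0255

Pressure head at PZ-9: ψ = P/(ρg) = 49.5×1000 / (1000 × 9.81) = 5.05 m.
Total head at PZ-9: h = z + ψ = 126.01 + 5.05 = 131.06 m.
Total head at PZ-13: h = 135.90 − 10.56 = 125.34 m.
Head difference: h(PZ-9) − h(PZ-13) = 131.06 − 125.34 = 5.72 m.
Hydraulic gradient: i = |Δh| / L = 5.72 / 224 = 0.0255.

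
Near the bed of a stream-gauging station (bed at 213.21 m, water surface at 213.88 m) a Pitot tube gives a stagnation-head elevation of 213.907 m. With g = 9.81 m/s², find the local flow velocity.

Near the bed, under hydrostatic conditions, the piezometric head (z + ψ) equals the free-surface elevation, 213.88 m.
Velocity head = total − piezometric = 213.907 − 213.88 = 0.027 m.
v = √(2g·h_v) = √(2 × 9.81 × 0.027) = 0.728 m/s.

v ≈ 0.728 m/s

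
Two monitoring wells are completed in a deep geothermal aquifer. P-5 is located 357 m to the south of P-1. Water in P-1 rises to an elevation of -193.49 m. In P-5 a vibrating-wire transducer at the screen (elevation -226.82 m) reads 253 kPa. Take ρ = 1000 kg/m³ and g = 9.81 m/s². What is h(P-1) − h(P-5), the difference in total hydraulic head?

Total head at P-1: h = -193.49 m (water level in the piezometer is the total head).
Pressure head at P-5: ψ = P/(ρg) = 253×1000 / (1000 × 9.81) = 25.79 m.
Total head at P-5: h = z + ψ = -226.82 + 25.79 = -201.03 m.
Head difference: h(P-1) − h(P-5) = -193.49 − (-201.03) = 7.54 m.

Δh ≈ 7.54 m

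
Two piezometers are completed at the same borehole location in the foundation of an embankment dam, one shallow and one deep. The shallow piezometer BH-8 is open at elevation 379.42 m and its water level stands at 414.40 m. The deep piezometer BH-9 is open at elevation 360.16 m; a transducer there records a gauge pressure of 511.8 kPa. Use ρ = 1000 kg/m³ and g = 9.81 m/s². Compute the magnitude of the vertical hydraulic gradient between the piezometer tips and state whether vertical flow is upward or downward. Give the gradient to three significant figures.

|i_v| ≈ 0.107; vertical flow is downward

Total head at BH-8: h = 414.40 m (water level in the standpipe).
Pressure head at BH-9: ψ = P/(ρg) = 511.8×1000 / (1000 × 9.81) = 52.17 m.
Total head at BH-9: h = z + ψ = 360.16 + 52.17 = 412.33 m.
Δh = h(BH-8) − h(BH-9) = 414.40 − 412.33 = 2.07 m.
Vertical separation Δz = 379.42 − 360.16 = 19.26 m.
|i_v| = |Δh| / Δz = 2.07 / 19.26 = 0.107.
Head is higher in the shallow piezometer, so vertical flow is downward (recharge condition).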